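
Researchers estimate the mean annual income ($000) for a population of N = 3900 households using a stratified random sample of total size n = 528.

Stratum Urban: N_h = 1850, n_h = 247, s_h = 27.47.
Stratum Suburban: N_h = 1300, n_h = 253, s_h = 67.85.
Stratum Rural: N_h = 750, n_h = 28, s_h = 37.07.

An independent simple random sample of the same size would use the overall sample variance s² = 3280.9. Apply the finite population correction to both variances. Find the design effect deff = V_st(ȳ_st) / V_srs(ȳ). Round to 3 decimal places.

V̂(ȳ_st) = Σ W_h² (1 − n_h/N_h) s_h²/n_h, with W_h = N_h/N and N = 3900:
  stratum Urban: (1850/3900)²·(1 − 247/1850)·27.47²/247 = 0.595657
  stratum Suburban: (1300/3900)²·(1 − 253/1300)·67.85²/253 = 1.62832
  stratum Rural: (750/3900)²·(1 − 28/750)·37.07²/28 = 1.74726
V_st = 3.97123
V_srs = (1 − 528/3900)·3280.9/528 = 5.37257
deff = V_st / V_srs = 3.97123/5.37257 = 0.7392

deff ≈ 0.739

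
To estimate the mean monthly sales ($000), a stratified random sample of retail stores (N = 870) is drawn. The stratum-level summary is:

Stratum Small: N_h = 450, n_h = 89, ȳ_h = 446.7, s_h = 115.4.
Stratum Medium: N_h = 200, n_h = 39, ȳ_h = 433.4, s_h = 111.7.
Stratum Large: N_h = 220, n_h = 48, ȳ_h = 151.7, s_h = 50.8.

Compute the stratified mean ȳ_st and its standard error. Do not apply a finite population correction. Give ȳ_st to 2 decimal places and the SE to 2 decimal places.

ȳ_st = Σ W_h ȳ_h = (450·446.7 + 200·433.4 + 220·151.7)/870 = 369.04483
V̂(ȳ_st) = Σ W_h² s_h²/n_h, with W_h = N_h/N and N = 870:
  stratum Small: (450/870)²·115.4²/89 = 40.0321
  stratum Medium: (200/870)²·111.7²/39 = 16.9069
  stratum Large: (220/870)²·50.8²/48 = 3.4379
V̂(ȳ_st) = 60.3768
SE(ȳ_st) = √60.3768 = 7.77025

ȳ_st ≈ 369.04, SE ≈ 7.77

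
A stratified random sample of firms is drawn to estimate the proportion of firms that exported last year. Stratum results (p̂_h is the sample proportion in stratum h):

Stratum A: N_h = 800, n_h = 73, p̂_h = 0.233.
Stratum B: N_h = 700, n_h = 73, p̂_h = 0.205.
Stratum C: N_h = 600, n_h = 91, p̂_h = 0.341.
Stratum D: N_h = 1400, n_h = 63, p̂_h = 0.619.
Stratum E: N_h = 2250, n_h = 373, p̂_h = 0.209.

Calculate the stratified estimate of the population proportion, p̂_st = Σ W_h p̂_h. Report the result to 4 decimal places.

N = 5750; stratum weights W_h = N_h/N.
p̂_st = Σ W_h p̂_h = (800·0.233 + 700·0.205 + 600·0.341 + 1400·0.619 + 2250·0.209)/5750 = 0.32545

p̂_st ≈ 0.3255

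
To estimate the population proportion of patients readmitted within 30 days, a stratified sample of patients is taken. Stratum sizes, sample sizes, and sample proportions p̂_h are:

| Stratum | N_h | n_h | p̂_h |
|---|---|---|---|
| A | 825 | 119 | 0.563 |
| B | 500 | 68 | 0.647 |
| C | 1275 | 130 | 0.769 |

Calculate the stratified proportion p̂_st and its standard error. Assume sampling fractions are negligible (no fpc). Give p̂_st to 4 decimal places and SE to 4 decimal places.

N = 2600; stratum weights W_h = N_h/N.
p̂_st = Σ W_h p̂_h = (825·0.563 + 500·0.647 + 1275·0.769)/2600 = 0.68017
V̂(p̂_st) = Σ W_h² p̂_h(1−p̂_h)/(n_h−1):
  stratum A: (825/2600)²·0.563·0.437/118 = 0.000209927
  stratum B: (500/2600)²·0.647·0.353/67 = 0.000126066
  stratum C: (1275/2600)²·0.769·0.231/129 = 0.000331148
V̂(p̂_st) = 0.000667141; SE = √V̂ = 0.0258291

p̂_st ≈ 0.6802, SE ≈ 0.0258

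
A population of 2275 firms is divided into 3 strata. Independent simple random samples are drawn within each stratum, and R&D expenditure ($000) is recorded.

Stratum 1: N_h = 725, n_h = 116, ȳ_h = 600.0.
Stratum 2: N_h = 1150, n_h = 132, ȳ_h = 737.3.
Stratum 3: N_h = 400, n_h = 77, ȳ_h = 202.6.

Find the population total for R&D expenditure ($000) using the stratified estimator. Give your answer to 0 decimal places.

τ̂_st ≈ 1363935

τ̂_st = Σ N_h ȳ_h = 725·600.0 + 1150·737.3 + 400·202.6 = 1363935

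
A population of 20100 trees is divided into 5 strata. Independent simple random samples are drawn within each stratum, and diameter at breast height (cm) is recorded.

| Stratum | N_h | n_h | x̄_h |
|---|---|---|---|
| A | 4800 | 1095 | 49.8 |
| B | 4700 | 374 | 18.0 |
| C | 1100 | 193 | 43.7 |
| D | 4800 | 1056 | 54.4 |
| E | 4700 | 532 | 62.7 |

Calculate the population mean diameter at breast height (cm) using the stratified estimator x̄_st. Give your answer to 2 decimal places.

N = Σ N_h = 20100. Stratum weights W_h = N_h/N.
x̄_st = (4800·49.8 + 4700·18.0 + 1100·43.7 + 4800·54.4 + 4700·62.7) / 20100 = 46.1453

x̄_st ≈ 46.15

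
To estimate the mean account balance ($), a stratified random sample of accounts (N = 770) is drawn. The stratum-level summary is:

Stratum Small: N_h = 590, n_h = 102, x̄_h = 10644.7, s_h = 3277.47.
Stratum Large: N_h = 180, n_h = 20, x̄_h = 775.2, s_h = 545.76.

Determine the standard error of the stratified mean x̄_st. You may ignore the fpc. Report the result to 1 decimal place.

SE(x̄_st) ≈ 250.3

V̂(x̄_st) = Σ W_h² s_h²/n_h, with W_h = N_h/N and N = 770:
  stratum Small: (590/770)²·3277.47²/102 = 61830.1
  stratum Large: (180/770)²·545.76²/20 = 813.836
V̂(x̄_st) = 62643.9
SE(x̄_st) = √62643.9 = 250.288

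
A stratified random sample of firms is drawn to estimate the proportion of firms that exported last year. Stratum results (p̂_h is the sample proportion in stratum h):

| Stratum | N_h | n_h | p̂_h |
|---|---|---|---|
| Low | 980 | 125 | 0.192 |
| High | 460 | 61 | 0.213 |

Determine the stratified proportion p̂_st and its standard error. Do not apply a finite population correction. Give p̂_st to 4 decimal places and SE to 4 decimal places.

N = 1440; stratum weights W_h = N_h/N.
p̂_st = Σ W_h p̂_h = (980·0.192 + 460·0.213)/1440 = 0.19871
V̂(p̂_st) = Σ W_h² p̂_h(1−p̂_h)/(n_h−1):
  stratum Low: (980/1440)²·0.192·0.808/124 = 0.000579453
  stratum High: (460/1440)²·0.213·0.787/60 = 0.000285098
V̂(p̂_st) = 0.000864551; SE = √V̂ = 0.0294032

p̂_st ≈ 0.1987, SE ≈ 0.0294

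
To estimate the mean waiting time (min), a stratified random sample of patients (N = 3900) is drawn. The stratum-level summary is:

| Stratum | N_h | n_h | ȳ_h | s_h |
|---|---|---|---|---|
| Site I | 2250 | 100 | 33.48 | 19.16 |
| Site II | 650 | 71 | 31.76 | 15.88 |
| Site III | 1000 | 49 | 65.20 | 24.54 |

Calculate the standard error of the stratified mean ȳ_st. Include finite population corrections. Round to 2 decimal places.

SE(ȳ_st) ≈ 1.42

V̂(ȳ_st) = Σ W_h² (1 − n_h/N_h) s_h²/n_h, with W_h = N_h/N and N = 3900:
  stratum Site I: (2250/3900)²·(1 − 100/2250)·19.16²/100 = 1.16757
  stratum Site II: (650/3900)²·(1 − 71/650)·15.88²/71 = 0.0878831
  stratum Site III: (1000/3900)²·(1 − 49/1000)·24.54²/49 = 0.76843
V̂(ȳ_st) = 2.02388
SE(ȳ_st) = √2.02388 = 1.42263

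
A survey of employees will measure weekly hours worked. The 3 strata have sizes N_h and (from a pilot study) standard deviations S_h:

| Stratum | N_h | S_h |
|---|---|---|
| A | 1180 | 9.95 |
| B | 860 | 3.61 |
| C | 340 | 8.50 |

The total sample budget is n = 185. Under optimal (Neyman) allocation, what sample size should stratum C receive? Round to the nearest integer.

Neyman allocation: n_h = n · N_h S_h / Σ N_i S_i, with n = 185.
  stratum A: N_h·S_h = 1180·9.95 = 11741.00
  stratum B: N_h·S_h = 860·3.61 = 3104.60
  stratum C: N_h·S_h = 340·8.50 = 2890.00
Σ N_h S_h = 17735.60
n for stratum C = 185·2890.00/17735.60 = 30.146 → 30

30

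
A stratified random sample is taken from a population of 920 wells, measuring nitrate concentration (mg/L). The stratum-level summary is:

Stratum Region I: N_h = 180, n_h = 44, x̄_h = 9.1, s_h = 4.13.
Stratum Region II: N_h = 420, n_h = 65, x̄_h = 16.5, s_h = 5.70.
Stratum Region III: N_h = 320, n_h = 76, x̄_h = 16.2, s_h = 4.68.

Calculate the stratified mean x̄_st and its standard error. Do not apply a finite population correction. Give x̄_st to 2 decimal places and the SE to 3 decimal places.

x̄_st = Σ W_h x̄_h = (180·9.1 + 420·16.5 + 320·16.2)/920 = 14.94783
V̂(x̄_st) = Σ W_h² s_h²/n_h, with W_h = N_h/N and N = 920:
  stratum Region I: (180/920)²·4.13²/44 = 0.0148394
  stratum Region II: (420/920)²·5.70²/65 = 0.104174
  stratum Region III: (320/920)²·4.68²/76 = 0.034866
V̂(x̄_st) = 0.153879
SE(x̄_st) = √0.153879 = 0.392275

x̄_st ≈ 14.95, SE ≈ 0.392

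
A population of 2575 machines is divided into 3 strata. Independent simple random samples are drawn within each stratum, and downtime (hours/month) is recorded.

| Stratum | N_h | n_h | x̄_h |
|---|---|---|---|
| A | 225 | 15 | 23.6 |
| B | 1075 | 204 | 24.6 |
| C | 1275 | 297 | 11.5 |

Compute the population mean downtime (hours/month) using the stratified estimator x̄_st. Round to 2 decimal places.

x̄_st ≈ 18.03

N = Σ N_h = 2575. Stratum weights W_h = N_h/N.
x̄_st = (225·23.6 + 1075·24.6 + 1275·11.5) / 2575 = 18.0262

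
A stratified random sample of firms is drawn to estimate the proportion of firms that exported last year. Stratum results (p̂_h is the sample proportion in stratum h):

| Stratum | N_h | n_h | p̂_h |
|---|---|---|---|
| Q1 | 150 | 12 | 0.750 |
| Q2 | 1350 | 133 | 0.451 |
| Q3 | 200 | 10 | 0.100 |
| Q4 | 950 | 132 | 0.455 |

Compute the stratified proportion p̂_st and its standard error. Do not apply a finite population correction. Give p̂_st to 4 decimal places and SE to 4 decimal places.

N = 2650; stratum weights W_h = N_h/N.
p̂_st = Σ W_h p̂_h = (150·0.750 + 1350·0.451 + 200·0.100 + 950·0.455)/2650 = 0.44287
V̂(p̂_st) = Σ W_h² p̂_h(1−p̂_h)/(n_h−1):
  stratum Q1: (150/2650)²·0.750·0.250/11 = 5.46134e-05
  stratum Q2: (1350/2650)²·0.451·0.549/132 = 0.0004868
  stratum Q3: (200/2650)²·0.100·0.900/9 = 5.69598e-05
  stratum Q4: (950/2650)²·0.455·0.545/131 = 0.000243272
V̂(p̂_st) = 0.000841645; SE = √V̂ = 0.0290111

p̂_st ≈ 0.4429, SE ≈ 0.0290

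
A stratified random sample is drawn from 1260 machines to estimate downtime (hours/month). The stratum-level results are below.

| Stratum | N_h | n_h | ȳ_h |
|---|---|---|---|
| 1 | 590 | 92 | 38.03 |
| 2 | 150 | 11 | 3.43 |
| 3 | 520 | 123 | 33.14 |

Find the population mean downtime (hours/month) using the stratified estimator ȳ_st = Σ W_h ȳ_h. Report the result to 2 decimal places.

ȳ_st ≈ 31.89

N = Σ N_h = 1260. Stratum weights W_h = N_h/N.
ȳ_st = (590·38.03 + 150·3.43 + 520·33.14) / 1260 = 31.8929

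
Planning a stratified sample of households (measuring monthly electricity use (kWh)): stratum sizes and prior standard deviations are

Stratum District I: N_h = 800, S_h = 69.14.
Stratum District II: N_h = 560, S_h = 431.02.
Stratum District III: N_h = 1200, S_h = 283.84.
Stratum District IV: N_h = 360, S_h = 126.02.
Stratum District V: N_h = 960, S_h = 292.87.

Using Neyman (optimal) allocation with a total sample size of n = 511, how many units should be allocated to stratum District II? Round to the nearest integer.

128

Neyman allocation: n_h = n · N_h S_h / Σ N_i S_i, with n = 511.
  stratum District I: N_h·S_h = 800·69.14 = 55312.00
  stratum District II: N_h·S_h = 560·431.02 = 241371.20
  stratum District III: N_h·S_h = 1200·283.84 = 340608.00
  stratum District IV: N_h·S_h = 360·126.02 = 45367.20
  stratum District V: N_h·S_h = 960·292.87 = 281155.20
Σ N_h S_h = 963813.60
n for stratum District II = 511·241371.20/963813.60 = 127.972 → 128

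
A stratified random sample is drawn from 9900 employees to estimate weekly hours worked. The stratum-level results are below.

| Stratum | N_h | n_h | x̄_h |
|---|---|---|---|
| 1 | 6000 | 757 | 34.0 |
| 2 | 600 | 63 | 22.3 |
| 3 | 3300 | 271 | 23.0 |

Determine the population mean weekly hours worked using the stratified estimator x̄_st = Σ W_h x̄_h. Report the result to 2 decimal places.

N = Σ N_h = 9900. Stratum weights W_h = N_h/N.
x̄_st = (6000·34.0 + 600·22.3 + 3300·23.0) / 9900 = 29.6242

x̄_st ≈ 29.62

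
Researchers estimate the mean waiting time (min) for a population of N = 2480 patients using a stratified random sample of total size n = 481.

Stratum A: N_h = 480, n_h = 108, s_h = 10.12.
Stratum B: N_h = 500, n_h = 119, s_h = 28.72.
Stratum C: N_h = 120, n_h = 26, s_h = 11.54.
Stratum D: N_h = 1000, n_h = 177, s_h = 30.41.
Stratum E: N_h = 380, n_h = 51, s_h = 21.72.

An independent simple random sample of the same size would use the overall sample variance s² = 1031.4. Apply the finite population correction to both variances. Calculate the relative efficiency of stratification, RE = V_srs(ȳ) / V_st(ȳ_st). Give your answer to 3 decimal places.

V̂(ȳ_st) = Σ W_h² (1 − n_h/N_h) s_h²/n_h, with W_h = N_h/N and N = 2480:
  stratum A: (480/2480)²·(1 − 108/480)·10.12²/108 = 0.0275308
  stratum B: (500/2480)²·(1 − 119/500)·28.72²/119 = 0.214691
  stratum C: (120/2480)²·(1 − 26/120)·11.54²/26 = 0.00939386
  stratum D: (1000/2480)²·(1 − 177/1000)·30.41²/177 = 0.699127
  stratum E: (380/2480)²·(1 − 51/380)·21.72²/51 = 0.188029
V_st = 1.13877
V_srs = (1 − 481/2480)·1031.4/481 = 1.7284
Relative efficiency = V_srs / V_st = 1.7284/1.13877 = 1.5178

RE ≈ 1.518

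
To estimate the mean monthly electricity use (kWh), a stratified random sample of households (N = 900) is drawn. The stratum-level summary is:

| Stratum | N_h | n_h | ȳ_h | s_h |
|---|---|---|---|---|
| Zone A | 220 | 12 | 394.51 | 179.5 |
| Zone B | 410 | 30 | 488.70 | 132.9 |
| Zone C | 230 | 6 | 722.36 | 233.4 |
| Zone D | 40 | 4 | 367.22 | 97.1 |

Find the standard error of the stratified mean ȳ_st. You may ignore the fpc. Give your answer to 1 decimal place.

V̂(ȳ_st) = Σ W_h² s_h²/n_h, with W_h = N_h/N and N = 900:
  stratum Zone A: (220/900)²·179.5²/12 = 160.438
  stratum Zone B: (410/900)²·132.9²/30 = 122.183
  stratum Zone C: (230/900)²·233.4²/6 = 592.954
  stratum Zone D: (40/900)²·97.1²/4 = 4.656
V̂(ȳ_st) = 880.232
SE(ȳ_st) = √880.232 = 29.6687

SE(ȳ_st) ≈ 29.7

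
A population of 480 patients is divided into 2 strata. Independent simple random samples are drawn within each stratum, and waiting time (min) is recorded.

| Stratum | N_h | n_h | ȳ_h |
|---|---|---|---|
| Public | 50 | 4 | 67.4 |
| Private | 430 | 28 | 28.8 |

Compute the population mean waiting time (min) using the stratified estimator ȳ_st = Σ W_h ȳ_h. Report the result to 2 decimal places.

N = Σ N_h = 480. Stratum weights W_h = N_h/N.
ȳ_st = (50·67.4 + 430·28.8) / 480 = 32.8208

ȳ_st ≈ 32.82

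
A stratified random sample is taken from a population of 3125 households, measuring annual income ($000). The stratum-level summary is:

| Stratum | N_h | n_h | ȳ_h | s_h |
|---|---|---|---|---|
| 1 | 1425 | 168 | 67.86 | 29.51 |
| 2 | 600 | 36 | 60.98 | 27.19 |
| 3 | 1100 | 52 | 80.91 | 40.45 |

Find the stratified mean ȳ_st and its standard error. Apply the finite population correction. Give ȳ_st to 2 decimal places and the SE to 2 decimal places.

ȳ_st = Σ W_h ȳ_h = (1425·67.86 + 600·60.98 + 1100·80.91)/3125 = 71.13264
V̂(ȳ_st) = Σ W_h² (1 − n_h/N_h) s_h²/n_h, with W_h = N_h/N and N = 3125:
  stratum 1: (1425/3125)²·(1 − 168/1425)·29.51²/168 = 0.950778
  stratum 2: (600/3125)²·(1 − 36/600)·27.19²/36 = 0.711617
  stratum 3: (1100/3125)²·(1 − 52/1100)·40.45²/52 = 3.71439
V̂(ȳ_st) = 5.37679
SE(ȳ_st) = √5.37679 = 2.31879

ȳ_st ≈ 71.13, SE ≈ 2.32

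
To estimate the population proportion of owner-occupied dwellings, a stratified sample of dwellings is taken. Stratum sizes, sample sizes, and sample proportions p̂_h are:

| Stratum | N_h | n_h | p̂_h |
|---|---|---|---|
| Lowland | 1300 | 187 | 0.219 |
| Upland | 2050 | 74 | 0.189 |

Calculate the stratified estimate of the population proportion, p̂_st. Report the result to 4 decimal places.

p̂_st ≈ 0.2006

N = 3350; stratum weights W_h = N_h/N.
p̂_st = Σ W_h p̂_h = (1300·0.219 + 2050·0.189)/3350 = 0.20064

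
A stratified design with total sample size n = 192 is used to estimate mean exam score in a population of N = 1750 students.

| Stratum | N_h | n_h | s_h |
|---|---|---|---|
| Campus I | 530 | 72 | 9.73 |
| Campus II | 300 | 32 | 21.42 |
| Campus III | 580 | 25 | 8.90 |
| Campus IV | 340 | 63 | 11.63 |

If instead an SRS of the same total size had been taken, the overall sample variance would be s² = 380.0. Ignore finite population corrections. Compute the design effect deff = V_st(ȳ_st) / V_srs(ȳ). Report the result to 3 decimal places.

deff ≈ 0.491

V̂(ȳ_st) = Σ W_h² s_h²/n_h, with W_h = N_h/N and N = 1750:
  stratum Campus I: (530/1750)²·9.73²/72 = 0.120606
  stratum Campus II: (300/1750)²·21.42²/32 = 0.421362
  stratum Campus III: (580/1750)²·8.90²/25 = 0.348033
  stratum Campus IV: (340/1750)²·11.63²/63 = 0.0810402
V_st = 0.971041
V_srs = s²/n = 380.0/192 = 1.97917
deff = V_st / V_srs = 0.971041/1.97917 = 0.4906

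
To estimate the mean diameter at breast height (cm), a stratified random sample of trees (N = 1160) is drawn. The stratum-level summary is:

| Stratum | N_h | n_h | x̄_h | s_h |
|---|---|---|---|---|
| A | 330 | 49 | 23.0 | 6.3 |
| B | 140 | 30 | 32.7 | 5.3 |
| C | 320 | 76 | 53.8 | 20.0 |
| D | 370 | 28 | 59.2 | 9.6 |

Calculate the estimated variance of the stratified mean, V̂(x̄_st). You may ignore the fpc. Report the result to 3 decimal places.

V̂(x̄_st) ≈ 0.815

V̂(x̄_st) = Σ W_h² s_h²/n_h, with W_h = N_h/N and N = 1160:
  stratum A: (330/1160)²·6.3²/49 = 0.0655537
  stratum B: (140/1160)²·5.3²/30 = 0.0136386
  stratum C: (320/1160)²·20.0²/76 = 0.400526
  stratum D: (370/1160)²·9.6²/28 = 0.334867
V̂(x̄_st) = 0.814585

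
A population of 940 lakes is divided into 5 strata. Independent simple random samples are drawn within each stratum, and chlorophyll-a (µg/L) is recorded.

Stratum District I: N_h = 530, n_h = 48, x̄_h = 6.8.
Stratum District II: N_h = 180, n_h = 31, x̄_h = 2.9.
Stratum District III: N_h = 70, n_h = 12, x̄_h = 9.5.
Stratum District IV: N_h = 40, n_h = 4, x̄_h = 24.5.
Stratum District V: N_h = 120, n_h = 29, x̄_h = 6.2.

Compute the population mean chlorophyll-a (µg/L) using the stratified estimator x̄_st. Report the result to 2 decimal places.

x̄_st ≈ 6.93

N = Σ N_h = 940. Stratum weights W_h = N_h/N.
x̄_st = (530·6.8 + 180·2.9 + 70·9.5 + 40·24.5 + 120·6.2) / 940 = 6.9309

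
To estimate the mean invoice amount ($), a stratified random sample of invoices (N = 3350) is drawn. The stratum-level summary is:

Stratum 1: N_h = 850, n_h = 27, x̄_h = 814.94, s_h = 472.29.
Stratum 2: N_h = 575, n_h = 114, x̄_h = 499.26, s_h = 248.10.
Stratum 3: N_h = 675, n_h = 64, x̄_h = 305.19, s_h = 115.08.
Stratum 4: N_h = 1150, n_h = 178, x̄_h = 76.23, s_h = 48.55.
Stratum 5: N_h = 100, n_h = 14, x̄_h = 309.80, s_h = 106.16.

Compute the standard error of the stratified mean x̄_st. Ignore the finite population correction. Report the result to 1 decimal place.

V̂(x̄_st) = Σ W_h² s_h²/n_h, with W_h = N_h/N and N = 3350:
  stratum 1: (850/3350)²·472.29²/27 = 531.866
  stratum 2: (575/3350)²·248.10²/114 = 15.9072
  stratum 3: (675/3350)²·115.08²/64 = 8.40113
  stratum 4: (1150/3350)²·48.55²/178 = 1.5605
  stratum 5: (100/3350)²·106.16²/14 = 0.717306
V̂(x̄_st) = 558.452
SE(x̄_st) = √558.452 = 23.6316

SE(x̄_st) ≈ 23.6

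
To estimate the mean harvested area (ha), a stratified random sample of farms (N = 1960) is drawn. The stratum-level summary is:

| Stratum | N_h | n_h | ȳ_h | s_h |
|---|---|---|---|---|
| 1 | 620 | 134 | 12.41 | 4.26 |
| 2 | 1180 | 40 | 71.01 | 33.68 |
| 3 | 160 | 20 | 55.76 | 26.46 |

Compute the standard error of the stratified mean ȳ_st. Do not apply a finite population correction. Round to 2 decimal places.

V̂(ȳ_st) = Σ W_h² s_h²/n_h, with W_h = N_h/N and N = 1960:
  stratum 1: (620/1960)²·4.26²/134 = 0.0135514
  stratum 2: (1180/1960)²·33.68²/40 = 10.2786
  stratum 3: (160/1960)²·26.46²/20 = 0.23328
V̂(ȳ_st) = 10.5255
SE(ȳ_st) = √10.5255 = 3.2443

SE(ȳ_st) ≈ 3.24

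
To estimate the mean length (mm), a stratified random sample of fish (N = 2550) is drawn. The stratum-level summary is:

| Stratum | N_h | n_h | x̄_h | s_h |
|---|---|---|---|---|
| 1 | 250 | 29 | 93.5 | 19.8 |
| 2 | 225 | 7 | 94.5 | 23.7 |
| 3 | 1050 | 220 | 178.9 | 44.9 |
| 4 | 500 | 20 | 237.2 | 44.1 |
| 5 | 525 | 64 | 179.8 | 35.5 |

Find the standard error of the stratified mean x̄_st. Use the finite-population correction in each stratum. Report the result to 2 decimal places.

SE(x̄_st) ≈ 2.50

V̂(x̄_st) = Σ W_h² (1 − n_h/N_h) s_h²/n_h, with W_h = N_h/N and N = 2550:
  stratum 1: (250/2550)²·(1 − 29/250)·19.8²/29 = 0.114864
  stratum 2: (225/2550)²·(1 − 7/225)·23.7²/7 = 0.605281
  stratum 3: (1050/2550)²·(1 − 220/1050)·44.9²/220 = 1.22817
  stratum 4: (500/2550)²·(1 − 20/500)·44.1²/20 = 3.58904
  stratum 5: (525/2550)²·(1 − 64/525)·35.5²/64 = 0.73292
V̂(x̄_st) = 6.27027
SE(x̄_st) = √6.27027 = 2.50405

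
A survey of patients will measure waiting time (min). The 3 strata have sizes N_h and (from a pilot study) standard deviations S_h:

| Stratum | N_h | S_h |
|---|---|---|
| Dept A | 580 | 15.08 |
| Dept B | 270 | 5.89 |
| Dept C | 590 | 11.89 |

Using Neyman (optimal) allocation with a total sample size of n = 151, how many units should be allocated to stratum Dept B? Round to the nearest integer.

Neyman allocation: n_h = n · N_h S_h / Σ N_i S_i, with n = 151.
  stratum Dept A: N_h·S_h = 580·15.08 = 8746.40
  stratum Dept B: N_h·S_h = 270·5.89 = 1590.30
  stratum Dept C: N_h·S_h = 590·11.89 = 7015.10
Σ N_h S_h = 17351.80
n for stratum Dept B = 151·1590.30/17351.80 = 13.839 → 14

14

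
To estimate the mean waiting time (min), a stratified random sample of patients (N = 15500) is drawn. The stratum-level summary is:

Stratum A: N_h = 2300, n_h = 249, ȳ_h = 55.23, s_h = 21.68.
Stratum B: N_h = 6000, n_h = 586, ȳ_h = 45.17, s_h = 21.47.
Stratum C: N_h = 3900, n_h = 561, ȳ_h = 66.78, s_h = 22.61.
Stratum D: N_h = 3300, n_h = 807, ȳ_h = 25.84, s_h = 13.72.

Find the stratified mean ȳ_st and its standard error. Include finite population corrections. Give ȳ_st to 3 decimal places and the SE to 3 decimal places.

ȳ_st ≈ 47.985, SE ≈ 0.448

ȳ_st = Σ W_h ȳ_h = (2300·55.23 + 6000·45.17 + 3900·66.78 + 3300·25.84)/15500 = 47.98471
V̂(ȳ_st) = Σ W_h² (1 − n_h/N_h) s_h²/n_h, with W_h = N_h/N and N = 15500:
  stratum A: (2300/15500)²·(1 − 249/2300)·21.68²/249 = 0.0370637
  stratum B: (6000/15500)²·(1 − 586/6000)·21.47²/586 = 0.106359
  stratum C: (3900/15500)²·(1 − 561/3900)·22.61²/561 = 0.0493919
  stratum D: (3300/15500)²·(1 − 807/3300)·13.72²/807 = 0.00798744
V̂(ȳ_st) = 0.200802
SE(ȳ_st) = √0.200802 = 0.448109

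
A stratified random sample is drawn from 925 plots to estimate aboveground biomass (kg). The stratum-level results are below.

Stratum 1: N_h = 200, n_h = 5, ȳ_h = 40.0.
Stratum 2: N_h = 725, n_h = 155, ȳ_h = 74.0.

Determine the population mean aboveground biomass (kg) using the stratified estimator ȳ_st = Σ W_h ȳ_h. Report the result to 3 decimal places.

N = Σ N_h = 925. Stratum weights W_h = N_h/N.
ȳ_st = (200·40.0 + 725·74.0) / 925 = 66.64865

ȳ_st ≈ 66.649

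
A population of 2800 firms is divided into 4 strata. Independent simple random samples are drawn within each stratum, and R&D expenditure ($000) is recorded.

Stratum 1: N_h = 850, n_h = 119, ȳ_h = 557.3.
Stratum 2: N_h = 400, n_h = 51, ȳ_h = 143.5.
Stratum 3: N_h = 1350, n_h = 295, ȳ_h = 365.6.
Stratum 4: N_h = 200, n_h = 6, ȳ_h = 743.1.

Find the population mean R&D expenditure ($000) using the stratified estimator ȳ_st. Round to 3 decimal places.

ȳ_st ≈ 419.030

N = Σ N_h = 2800. Stratum weights W_h = N_h/N.
ȳ_st = (850·557.3 + 400·143.5 + 1350·365.6 + 200·743.1) / 2800 = 419.03036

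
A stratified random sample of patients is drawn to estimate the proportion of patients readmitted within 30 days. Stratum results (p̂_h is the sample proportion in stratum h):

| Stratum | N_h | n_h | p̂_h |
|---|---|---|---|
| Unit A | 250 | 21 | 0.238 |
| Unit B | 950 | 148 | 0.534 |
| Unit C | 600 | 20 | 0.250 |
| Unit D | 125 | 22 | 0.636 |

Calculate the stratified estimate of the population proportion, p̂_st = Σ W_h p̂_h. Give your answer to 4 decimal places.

N = 1925; stratum weights W_h = N_h/N.
p̂_st = Σ W_h p̂_h = (250·0.238 + 950·0.534 + 600·0.250 + 125·0.636)/1925 = 0.41366

p̂_st ≈ 0.4137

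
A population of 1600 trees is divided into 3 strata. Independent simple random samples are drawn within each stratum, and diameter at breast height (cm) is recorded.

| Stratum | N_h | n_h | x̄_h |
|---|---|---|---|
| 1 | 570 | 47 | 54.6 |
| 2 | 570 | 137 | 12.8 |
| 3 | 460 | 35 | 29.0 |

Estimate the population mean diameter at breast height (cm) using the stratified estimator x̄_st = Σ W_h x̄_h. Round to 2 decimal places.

N = Σ N_h = 1600. Stratum weights W_h = N_h/N.
x̄_st = (570·54.6 + 570·12.8 + 460·29.0) / 1600 = 32.3488

x̄_st ≈ 32.35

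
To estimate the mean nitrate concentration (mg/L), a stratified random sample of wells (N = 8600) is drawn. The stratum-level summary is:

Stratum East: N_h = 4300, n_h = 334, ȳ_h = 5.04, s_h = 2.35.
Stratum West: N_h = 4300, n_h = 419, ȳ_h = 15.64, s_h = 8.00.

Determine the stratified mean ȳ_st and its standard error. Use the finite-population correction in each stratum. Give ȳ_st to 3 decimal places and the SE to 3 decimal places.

ȳ_st = Σ W_h ȳ_h = (4300·5.04 + 4300·15.64)/8600 = 10.34000
V̂(ȳ_st) = Σ W_h² (1 − n_h/N_h) s_h²/n_h, with W_h = N_h/N and N = 8600:
  stratum East: (4300/8600)²·(1 − 334/4300)·2.35²/334 = 0.00381253
  stratum West: (4300/8600)²·(1 − 419/4300)·8.00²/419 = 0.0344652
V̂(ȳ_st) = 0.0382778
SE(ȳ_st) = √0.0382778 = 0.195647

ȳ_st ≈ 10.340, SE ≈ 0.196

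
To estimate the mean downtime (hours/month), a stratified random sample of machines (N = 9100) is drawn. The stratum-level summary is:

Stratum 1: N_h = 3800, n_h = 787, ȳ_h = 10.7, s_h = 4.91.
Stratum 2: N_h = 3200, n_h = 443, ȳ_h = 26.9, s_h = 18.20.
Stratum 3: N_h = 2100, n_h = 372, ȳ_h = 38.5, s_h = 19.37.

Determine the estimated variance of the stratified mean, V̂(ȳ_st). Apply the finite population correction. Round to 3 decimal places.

V̂(ȳ_st) = Σ W_h² (1 − n_h/N_h) s_h²/n_h, with W_h = N_h/N and N = 9100:
  stratum 1: (3800/9100)²·(1 − 787/3800)·4.91²/787 = 0.00423534
  stratum 2: (3200/9100)²·(1 − 443/3200)·18.20²/443 = 0.0796605
  stratum 3: (2100/9100)²·(1 − 372/2100)·19.37²/372 = 0.0441974
V̂(ȳ_st) = 0.128093

V̂(ȳ_st) ≈ 0.128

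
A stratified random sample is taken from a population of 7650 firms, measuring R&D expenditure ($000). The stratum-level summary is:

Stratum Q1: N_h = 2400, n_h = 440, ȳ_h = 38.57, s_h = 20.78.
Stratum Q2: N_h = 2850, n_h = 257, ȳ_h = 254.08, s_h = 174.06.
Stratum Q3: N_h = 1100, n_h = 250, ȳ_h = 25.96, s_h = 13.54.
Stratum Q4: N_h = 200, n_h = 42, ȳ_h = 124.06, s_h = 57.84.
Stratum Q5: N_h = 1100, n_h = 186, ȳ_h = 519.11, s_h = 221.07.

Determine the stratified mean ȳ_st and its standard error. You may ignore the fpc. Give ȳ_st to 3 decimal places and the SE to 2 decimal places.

ȳ_st = Σ W_h ȳ_h = (2400·38.57 + 2850·254.08 + 1100·25.96 + 200·124.06 + 1100·519.11)/7650 = 188.37712
V̂(ȳ_st) = Σ W_h² s_h²/n_h, with W_h = N_h/N and N = 7650:
  stratum Q1: (2400/7650)²·20.78²/440 = 0.0965913
  stratum Q2: (2850/7650)²·174.06²/257 = 16.3618
  stratum Q3: (1100/7650)²·13.54²/250 = 0.0151621
  stratum Q4: (200/7650)²·57.84²/42 = 0.0544433
  stratum Q5: (1100/7650)²·221.07²/186 = 5.43262
V̂(ȳ_st) = 21.9606
SE(ȳ_st) = √21.9606 = 4.68622

ȳ_st ≈ 188.377, SE ≈ 4.69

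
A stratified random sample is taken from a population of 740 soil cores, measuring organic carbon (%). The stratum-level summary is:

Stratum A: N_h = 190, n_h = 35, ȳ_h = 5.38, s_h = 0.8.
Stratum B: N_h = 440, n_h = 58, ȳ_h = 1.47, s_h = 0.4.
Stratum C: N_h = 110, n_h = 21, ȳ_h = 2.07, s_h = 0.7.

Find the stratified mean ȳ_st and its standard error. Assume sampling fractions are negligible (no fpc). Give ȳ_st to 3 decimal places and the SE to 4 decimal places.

ȳ_st ≈ 2.563, SE ≈ 0.0519

ȳ_st = Σ W_h ȳ_h = (190·5.38 + 440·1.47 + 110·2.07)/740 = 2.56311
V̂(ȳ_st) = Σ W_h² s_h²/n_h, with W_h = N_h/N and N = 740:
  stratum A: (190/740)²·0.8²/35 = 0.00120547
  stratum B: (440/740)²·0.4²/58 = 0.00097529
  stratum C: (110/740)²·0.7²/21 = 0.000515583
V̂(ȳ_st) = 0.00269634
SE(ȳ_st) = √0.00269634 = 0.0519263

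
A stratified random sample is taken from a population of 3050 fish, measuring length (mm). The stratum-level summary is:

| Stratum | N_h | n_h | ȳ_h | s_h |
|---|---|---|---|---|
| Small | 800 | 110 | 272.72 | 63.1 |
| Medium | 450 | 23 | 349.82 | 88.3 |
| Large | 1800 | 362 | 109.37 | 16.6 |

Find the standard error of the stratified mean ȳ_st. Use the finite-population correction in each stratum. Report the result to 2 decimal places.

V̂(ȳ_st) = Σ W_h² (1 − n_h/N_h) s_h²/n_h, with W_h = N_h/N and N = 3050:
  stratum Small: (800/3050)²·(1 − 110/800)·63.1²/110 = 2.14786
  stratum Medium: (450/3050)²·(1 − 23/450)·88.3²/23 = 7.0022
  stratum Large: (1800/3050)²·(1 − 362/1800)·16.6²/362 = 0.211807
V̂(ȳ_st) = 9.36186
SE(ȳ_st) = √9.36186 = 3.05972

SE(ȳ_st) ≈ 3.06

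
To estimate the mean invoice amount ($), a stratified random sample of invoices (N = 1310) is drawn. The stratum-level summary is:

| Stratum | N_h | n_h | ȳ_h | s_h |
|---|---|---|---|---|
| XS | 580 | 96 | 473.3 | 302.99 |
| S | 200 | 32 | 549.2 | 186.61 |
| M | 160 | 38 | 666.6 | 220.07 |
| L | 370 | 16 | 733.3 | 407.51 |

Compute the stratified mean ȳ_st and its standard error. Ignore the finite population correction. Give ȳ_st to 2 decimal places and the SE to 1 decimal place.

ȳ_st = Σ W_h ȳ_h = (580·473.3 + 200·549.2 + 160·666.6 + 370·733.3)/1310 = 581.93206
V̂(ȳ_st) = Σ W_h² s_h²/n_h, with W_h = N_h/N and N = 1310:
  stratum XS: (580/1310)²·302.99²/96 = 187.456
  stratum S: (200/1310)²·186.61²/32 = 25.3651
  stratum M: (160/1310)²·220.07²/38 = 19.0123
  stratum L: (370/1310)²·407.51²/16 = 827.975
V̂(ȳ_st) = 1059.81
SE(ȳ_st) = √1059.81 = 32.5547

ȳ_st ≈ 581.93, SE ≈ 32.6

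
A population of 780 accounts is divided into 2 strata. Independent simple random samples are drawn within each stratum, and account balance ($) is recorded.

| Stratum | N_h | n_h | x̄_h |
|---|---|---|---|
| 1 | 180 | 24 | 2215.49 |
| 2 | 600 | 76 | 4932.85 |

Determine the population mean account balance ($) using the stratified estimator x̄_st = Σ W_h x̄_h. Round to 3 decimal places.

x̄_st ≈ 4305.767

N = Σ N_h = 780. Stratum weights W_h = N_h/N.
x̄_st = (180·2215.49 + 600·4932.85) / 780 = 4305.76692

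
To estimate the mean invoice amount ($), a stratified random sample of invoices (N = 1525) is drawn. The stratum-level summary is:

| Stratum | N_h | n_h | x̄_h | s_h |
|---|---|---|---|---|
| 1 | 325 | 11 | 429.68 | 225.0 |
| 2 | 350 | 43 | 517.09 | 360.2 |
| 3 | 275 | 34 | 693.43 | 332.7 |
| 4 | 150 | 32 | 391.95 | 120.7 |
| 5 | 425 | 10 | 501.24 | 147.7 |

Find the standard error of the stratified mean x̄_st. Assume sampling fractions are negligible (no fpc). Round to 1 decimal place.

V̂(x̄_st) = Σ W_h² s_h²/n_h, with W_h = N_h/N and N = 1525:
  stratum 1: (325/1525)²·225.0²/11 = 209.026
  stratum 2: (350/1525)²·360.2²/43 = 158.933
  stratum 3: (275/1525)²·332.7²/34 = 105.865
  stratum 4: (150/1525)²·120.7²/32 = 4.40461
  stratum 5: (425/1525)²·147.7²/10 = 169.433
V̂(x̄_st) = 647.662
SE(x̄_st) = √647.662 = 25.4492

SE(x̄_st) ≈ 25.4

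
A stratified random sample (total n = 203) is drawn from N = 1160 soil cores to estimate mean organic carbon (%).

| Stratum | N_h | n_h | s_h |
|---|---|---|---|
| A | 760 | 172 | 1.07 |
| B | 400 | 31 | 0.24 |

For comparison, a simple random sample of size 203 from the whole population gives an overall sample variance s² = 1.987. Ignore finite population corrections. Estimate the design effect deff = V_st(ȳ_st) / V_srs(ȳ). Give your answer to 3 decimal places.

V̂(ȳ_st) = Σ W_h² s_h²/n_h, with W_h = N_h/N and N = 1160:
  stratum A: (760/1160)²·1.07²/172 = 0.00285726
  stratum B: (400/1160)²·0.24²/31 = 0.000220935
V_st = 0.0030782
V_srs = s²/n = 1.987/203 = 0.00978818
deff = V_st / V_srs = 0.0030782/0.00978818 = 0.3145

deff ≈ 0.314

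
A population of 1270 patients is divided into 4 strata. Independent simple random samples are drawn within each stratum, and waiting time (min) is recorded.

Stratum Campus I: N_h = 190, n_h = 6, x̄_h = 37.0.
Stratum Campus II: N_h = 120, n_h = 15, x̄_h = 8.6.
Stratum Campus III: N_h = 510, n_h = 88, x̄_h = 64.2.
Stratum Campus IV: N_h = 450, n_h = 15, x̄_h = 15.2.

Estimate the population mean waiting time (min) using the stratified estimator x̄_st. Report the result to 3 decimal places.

N = Σ N_h = 1270. Stratum weights W_h = N_h/N.
x̄_st = (190·37.0 + 120·8.6 + 510·64.2 + 450·15.2) / 1270 = 37.51496

x̄_st ≈ 37.515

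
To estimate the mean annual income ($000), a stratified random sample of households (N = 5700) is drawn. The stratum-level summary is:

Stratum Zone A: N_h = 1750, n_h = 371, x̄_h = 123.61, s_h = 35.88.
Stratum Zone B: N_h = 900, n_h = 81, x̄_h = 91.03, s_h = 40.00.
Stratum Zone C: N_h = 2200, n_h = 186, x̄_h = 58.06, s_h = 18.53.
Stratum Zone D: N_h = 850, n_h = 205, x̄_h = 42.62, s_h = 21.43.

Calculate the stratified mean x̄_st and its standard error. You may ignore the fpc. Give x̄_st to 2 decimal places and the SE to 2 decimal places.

x̄_st ≈ 81.09, SE ≈ 1.07

x̄_st = Σ W_h x̄_h = (1750·123.61 + 900·91.03 + 2200·58.06 + 850·42.62)/5700 = 81.08833
V̂(x̄_st) = Σ W_h² s_h²/n_h, with W_h = N_h/N and N = 5700:
  stratum Zone A: (1750/5700)²·35.88²/371 = 0.327083
  stratum Zone B: (900/5700)²·40.00²/81 = 0.492459
  stratum Zone C: (2200/5700)²·18.53²/186 = 0.275001
  stratum Zone D: (850/5700)²·21.43²/205 = 0.0498171
V̂(x̄_st) = 1.14436
SE(x̄_st) = √1.14436 = 1.06975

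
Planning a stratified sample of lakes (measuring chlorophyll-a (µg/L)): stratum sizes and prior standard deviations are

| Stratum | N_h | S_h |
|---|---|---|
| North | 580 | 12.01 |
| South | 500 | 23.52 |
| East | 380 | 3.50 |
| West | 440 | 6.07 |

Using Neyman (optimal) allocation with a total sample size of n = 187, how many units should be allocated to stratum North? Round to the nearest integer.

57

Neyman allocation: n_h = n · N_h S_h / Σ N_i S_i, with n = 187.
  stratum North: N_h·S_h = 580·12.01 = 6965.80
  stratum South: N_h·S_h = 500·23.52 = 11760.00
  stratum East: N_h·S_h = 380·3.50 = 1330.00
  stratum West: N_h·S_h = 440·6.07 = 2670.80
Σ N_h S_h = 22726.60
n for stratum North = 187·6965.80/22726.60 = 57.316 → 57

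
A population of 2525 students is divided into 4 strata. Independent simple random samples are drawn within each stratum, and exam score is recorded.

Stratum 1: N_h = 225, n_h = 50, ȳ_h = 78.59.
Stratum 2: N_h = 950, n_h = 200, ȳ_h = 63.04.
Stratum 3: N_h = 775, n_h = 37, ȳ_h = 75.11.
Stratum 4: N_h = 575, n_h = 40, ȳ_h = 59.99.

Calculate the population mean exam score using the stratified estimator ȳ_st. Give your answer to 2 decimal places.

N = Σ N_h = 2525. Stratum weights W_h = N_h/N.
ȳ_st = (225·78.59 + 950·63.04 + 775·75.11 + 575·59.99) / 2525 = 67.4357

ȳ_st ≈ 67.44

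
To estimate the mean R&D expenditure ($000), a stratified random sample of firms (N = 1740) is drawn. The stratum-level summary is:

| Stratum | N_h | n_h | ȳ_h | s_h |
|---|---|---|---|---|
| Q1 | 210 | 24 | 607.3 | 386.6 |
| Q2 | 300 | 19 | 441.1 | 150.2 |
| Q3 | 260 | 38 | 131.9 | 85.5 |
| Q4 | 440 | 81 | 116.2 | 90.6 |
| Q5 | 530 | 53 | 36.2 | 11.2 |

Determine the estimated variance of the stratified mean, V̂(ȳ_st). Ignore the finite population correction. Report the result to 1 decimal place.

V̂(ȳ_st) ≈ 137.0

V̂(ȳ_st) = Σ W_h² s_h²/n_h, with W_h = N_h/N and N = 1740:
  stratum Q1: (210/1740)²·386.6²/24 = 90.7095
  stratum Q2: (300/1740)²·150.2²/19 = 35.2964
  stratum Q3: (260/1740)²·85.5²/38 = 4.29533
  stratum Q4: (440/1740)²·90.6²/81 = 6.48005
  stratum Q5: (530/1740)²·11.2²/53 = 0.21959
V̂(ȳ_st) = 137.001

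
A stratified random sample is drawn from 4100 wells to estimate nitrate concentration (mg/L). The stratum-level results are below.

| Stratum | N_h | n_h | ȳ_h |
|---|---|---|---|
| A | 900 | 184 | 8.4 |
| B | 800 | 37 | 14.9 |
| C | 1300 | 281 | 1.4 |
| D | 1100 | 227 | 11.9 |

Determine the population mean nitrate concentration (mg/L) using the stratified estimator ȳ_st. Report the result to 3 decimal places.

ȳ_st ≈ 8.388

N = Σ N_h = 4100. Stratum weights W_h = N_h/N.
ȳ_st = (900·8.4 + 800·14.9 + 1300·1.4 + 1100·11.9) / 4100 = 8.38780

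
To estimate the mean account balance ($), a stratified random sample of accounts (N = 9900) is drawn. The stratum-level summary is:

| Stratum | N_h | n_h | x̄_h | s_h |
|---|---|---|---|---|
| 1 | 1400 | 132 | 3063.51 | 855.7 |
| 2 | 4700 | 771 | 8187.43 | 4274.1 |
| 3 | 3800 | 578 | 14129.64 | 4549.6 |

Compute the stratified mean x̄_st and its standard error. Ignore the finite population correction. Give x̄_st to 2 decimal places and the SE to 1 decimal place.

x̄_st ≈ 9743.68, SE ≈ 103.6

x̄_st = Σ W_h x̄_h = (1400·3063.51 + 4700·8187.43 + 3800·14129.64)/9900 = 9743.68354
V̂(x̄_st) = Σ W_h² s_h²/n_h, with W_h = N_h/N and N = 9900:
  stratum 1: (1400/9900)²·855.7²/132 = 110.931
  stratum 2: (4700/9900)²·4274.1²/771 = 5340.23
  stratum 3: (3800/9900)²·4549.6²/578 = 5276.13
V̂(x̄_st) = 10727.3
SE(x̄_st) = √10727.3 = 103.573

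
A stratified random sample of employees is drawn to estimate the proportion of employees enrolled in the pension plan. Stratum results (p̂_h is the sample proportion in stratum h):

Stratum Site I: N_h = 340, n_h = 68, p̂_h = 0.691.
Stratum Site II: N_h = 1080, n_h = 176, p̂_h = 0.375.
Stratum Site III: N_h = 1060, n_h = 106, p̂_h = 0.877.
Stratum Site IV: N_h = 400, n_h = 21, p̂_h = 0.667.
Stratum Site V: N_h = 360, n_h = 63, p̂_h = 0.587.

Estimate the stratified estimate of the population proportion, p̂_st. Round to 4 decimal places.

p̂_st ≈ 0.6320

N = 3240; stratum weights W_h = N_h/N.
p̂_st = Σ W_h p̂_h = (340·0.691 + 1080·0.375 + 1060·0.877 + 400·0.667 + 360·0.587)/3240 = 0.63200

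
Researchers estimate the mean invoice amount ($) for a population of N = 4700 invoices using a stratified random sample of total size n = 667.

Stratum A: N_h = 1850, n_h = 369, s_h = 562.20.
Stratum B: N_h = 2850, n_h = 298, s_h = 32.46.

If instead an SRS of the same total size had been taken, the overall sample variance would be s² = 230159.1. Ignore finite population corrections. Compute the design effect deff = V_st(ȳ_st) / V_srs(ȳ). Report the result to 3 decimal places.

V̂(ȳ_st) = Σ W_h² s_h²/n_h, with W_h = N_h/N and N = 4700:
  stratum A: (1850/4700)²·562.20²/369 = 132.71
  stratum B: (2850/4700)²·32.46²/298 = 1.30009
V_st = 134.01
V_srs = s²/n = 230159.1/667 = 345.066
deff = V_st / V_srs = 134.01/345.066 = 0.3884

deff ≈ 0.388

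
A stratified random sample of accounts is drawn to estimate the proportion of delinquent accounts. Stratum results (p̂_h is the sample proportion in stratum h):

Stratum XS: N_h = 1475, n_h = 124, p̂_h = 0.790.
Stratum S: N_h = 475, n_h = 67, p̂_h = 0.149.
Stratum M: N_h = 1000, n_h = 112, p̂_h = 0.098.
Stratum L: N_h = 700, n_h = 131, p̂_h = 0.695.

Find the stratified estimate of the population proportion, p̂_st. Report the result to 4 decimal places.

p̂_st ≈ 0.4988

N = 3650; stratum weights W_h = N_h/N.
p̂_st = Σ W_h p̂_h = (1475·0.790 + 475·0.149 + 1000·0.098 + 700·0.695)/3650 = 0.49877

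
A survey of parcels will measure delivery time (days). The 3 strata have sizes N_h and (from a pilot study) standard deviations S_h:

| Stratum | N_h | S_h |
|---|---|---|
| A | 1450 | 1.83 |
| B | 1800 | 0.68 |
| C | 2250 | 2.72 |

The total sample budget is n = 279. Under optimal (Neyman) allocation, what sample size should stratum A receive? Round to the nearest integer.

74

Neyman allocation: n_h = n · N_h S_h / Σ N_i S_i, with n = 279.
  stratum A: N_h·S_h = 1450·1.83 = 2653.50
  stratum B: N_h·S_h = 1800·0.68 = 1224.00
  stratum C: N_h·S_h = 2250·2.72 = 6120.00
Σ N_h S_h = 9997.50
n for stratum A = 279·2653.50/9997.50 = 74.051 → 74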